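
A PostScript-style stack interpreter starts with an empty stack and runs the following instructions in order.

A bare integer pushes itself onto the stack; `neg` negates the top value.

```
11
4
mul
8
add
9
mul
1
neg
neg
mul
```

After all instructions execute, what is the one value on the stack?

11   [11]
4    [11, 4]
mul  [44]
8    [44, 8]
add  [52]
9    [52, 9]
mul  [468]
1    [468, 1]
neg  [468, -1]
neg  [468, 1]
mul  [468]

468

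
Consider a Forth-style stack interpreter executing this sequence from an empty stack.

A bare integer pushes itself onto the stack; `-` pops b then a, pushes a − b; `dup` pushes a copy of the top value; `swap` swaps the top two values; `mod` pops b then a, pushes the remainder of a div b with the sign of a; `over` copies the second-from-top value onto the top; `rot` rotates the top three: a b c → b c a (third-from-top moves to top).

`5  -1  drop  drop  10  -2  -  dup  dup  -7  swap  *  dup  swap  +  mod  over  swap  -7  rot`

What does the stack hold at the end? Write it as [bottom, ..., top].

5    : 5
-1   : 5 -1
drop : 5
drop : (empty)
10   : 10
-2   : 10 -2
-    : 12
dup  : 12 12
dup  : 12 12 12
-7   : 12 12 12 -7
swap : 12 12 -7 12
*    : 12 12 -84
dup  : 12 12 -84 -84
swap : 12 12 -84 -84
+    : 12 12 -168
mod  : 12 12
over : 12 12 12
swap : 12 12 12
-7   : 12 12 12 -7
rot  : 12 12 -7 12

[12, 12, -7, 12]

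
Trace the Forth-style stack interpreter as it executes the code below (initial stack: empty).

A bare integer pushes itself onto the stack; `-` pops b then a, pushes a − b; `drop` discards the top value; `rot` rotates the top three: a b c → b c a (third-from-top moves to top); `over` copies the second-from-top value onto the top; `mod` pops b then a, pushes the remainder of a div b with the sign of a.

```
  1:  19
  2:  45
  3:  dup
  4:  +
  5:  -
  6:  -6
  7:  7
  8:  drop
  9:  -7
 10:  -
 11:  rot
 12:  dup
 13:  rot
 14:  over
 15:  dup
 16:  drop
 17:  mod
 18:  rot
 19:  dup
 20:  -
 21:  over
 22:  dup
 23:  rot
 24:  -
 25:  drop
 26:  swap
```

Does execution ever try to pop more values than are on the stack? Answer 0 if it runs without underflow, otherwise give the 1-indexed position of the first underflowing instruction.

11

19    19
45    19 45
dup   19 45 45
+     19 90
-     -71
-6    -71 -6
7     -71 -6 7
drop  -71 -6
-7    -71 -6 -7
-     -71 1
rot  — needs 3 operands, stack has 2 → underflow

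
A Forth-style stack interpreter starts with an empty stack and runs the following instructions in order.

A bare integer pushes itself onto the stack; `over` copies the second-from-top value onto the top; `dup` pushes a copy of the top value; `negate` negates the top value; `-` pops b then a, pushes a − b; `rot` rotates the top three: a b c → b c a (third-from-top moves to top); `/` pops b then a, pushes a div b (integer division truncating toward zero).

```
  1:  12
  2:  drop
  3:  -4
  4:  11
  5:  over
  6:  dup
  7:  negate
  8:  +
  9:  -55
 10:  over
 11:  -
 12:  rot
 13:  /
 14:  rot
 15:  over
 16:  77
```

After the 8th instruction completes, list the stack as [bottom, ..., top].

[-4, 11, 0]

12     → 12
drop   → (empty)
-4     → -4
11     → -4 11
over   → -4 11 -4
dup    → -4 11 -4 -4
negate → -4 11 -4 4
+      → -4 11 0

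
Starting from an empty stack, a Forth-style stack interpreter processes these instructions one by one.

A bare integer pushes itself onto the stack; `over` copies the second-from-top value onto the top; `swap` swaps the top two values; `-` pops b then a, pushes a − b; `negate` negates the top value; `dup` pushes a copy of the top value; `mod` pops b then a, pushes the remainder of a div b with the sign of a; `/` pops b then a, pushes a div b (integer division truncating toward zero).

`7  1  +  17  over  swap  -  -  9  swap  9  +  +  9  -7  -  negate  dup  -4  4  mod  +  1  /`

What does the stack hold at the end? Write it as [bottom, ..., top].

[35, -16, -16]

7       [7]
1       [7, 1]
+       [8]
17      [8, 17]
over    [8, 17, 8]
swap    [8, 8, 17]
-       [8, -9]
-       [17]
9       [17, 9]
swap    [9, 17]
9       [9, 17, 9]
+       [9, 26]
+       [35]
9       [35, 9]
-7      [35, 9, -7]
-       [35, 16]
negate  [35, -16]
dup     [35, -16, -16]
-4      [35, -16, -16, -4]
4       [35, -16, -16, -4, 4]
mod     [35, -16, -16, 0]
+       [35, -16, -16]
1       [35, -16, -16, 1]
/       [35, -16, -16]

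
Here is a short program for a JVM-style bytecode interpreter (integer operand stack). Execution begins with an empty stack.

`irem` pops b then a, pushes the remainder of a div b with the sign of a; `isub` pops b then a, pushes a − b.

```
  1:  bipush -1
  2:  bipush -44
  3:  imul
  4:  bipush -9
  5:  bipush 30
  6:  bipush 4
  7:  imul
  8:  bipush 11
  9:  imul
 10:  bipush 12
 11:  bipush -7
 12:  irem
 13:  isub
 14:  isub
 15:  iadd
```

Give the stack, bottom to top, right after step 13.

[44, -9, 1315]

bipush -1  -> [-1]
bipush -44 -> [-1, -44]
imul       -> [44]
bipush -9  -> [44, -9]
bipush 30  -> [44, -9, 30]
bipush 4   -> [44, -9, 30, 4]
imul       -> [44, -9, 120]
bipush 11  -> [44, -9, 120, 11]
imul       -> [44, -9, 1320]
bipush 12  -> [44, -9, 1320, 12]
bipush -7  -> [44, -9, 1320, 12, -7]
irem       -> [44, -9, 1320, 5]
isub       -> [44, -9, 1315]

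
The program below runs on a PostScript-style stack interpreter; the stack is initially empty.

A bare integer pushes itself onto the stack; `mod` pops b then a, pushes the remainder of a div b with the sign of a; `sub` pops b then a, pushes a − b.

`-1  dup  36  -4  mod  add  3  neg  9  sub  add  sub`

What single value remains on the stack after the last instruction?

12

-1  -> -1
dup -> -1 -1
36  -> -1 -1 36
-4  -> -1 -1 36 -4
mod -> -1 -1 0
add -> -1 -1
3   -> -1 -1 3
neg -> -1 -1 -3
9   -> -1 -1 -3 9
sub -> -1 -1 -12
add -> -1 -13
sub -> 12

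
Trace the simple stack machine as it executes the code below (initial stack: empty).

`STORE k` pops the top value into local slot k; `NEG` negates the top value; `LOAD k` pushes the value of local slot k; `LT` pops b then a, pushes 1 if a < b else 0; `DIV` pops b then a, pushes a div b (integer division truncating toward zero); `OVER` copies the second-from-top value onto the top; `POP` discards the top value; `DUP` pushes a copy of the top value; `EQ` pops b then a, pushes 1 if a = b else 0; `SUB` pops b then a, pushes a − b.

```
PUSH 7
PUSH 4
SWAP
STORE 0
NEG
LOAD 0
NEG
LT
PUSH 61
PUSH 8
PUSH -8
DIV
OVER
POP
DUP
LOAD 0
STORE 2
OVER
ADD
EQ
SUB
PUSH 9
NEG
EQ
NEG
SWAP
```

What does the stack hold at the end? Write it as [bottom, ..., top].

PUSH 7  : 7
PUSH 4  : 7 4
SWAP    : 4 7
STORE 0 : 4
NEG     : -4
LOAD 0  : -4 7
NEG     : -4 -7
LT      : 0
PUSH 61 : 0 61
PUSH 8  : 0 61 8
PUSH -8 : 0 61 8 -8
DIV     : 0 61 -1
OVER    : 0 61 -1 61
POP     : 0 61 -1
DUP     : 0 61 -1 -1
LOAD 0  : 0 61 -1 -1 7
STORE 2 : 0 61 -1 -1
OVER    : 0 61 -1 -1 -1
ADD     : 0 61 -1 -2
EQ      : 0 61 0
SUB     : 0 61
PUSH 9  : 0 61 9
NEG     : 0 61 -9
EQ      : 0 0
NEG     : 0 0
SWAP    : 0 0

[0, 0]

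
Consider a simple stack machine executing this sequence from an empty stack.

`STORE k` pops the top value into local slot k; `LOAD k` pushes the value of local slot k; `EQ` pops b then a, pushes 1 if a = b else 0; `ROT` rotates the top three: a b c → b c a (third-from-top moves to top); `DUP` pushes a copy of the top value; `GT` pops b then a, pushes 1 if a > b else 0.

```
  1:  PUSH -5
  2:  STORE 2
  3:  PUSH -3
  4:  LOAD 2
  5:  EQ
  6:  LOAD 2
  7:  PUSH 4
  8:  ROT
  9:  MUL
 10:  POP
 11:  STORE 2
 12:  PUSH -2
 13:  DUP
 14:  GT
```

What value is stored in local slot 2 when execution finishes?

-5

PUSH -5 -> [-5]
STORE 2 -> []
PUSH -3 -> [-3]
LOAD 2  -> [-3, -5]
EQ      -> [0]
LOAD 2  -> [0, -5]
PUSH 4  -> [0, -5, 4]
ROT     -> [-5, 4, 0]
MUL     -> [-5, 0]
POP     -> [-5]
STORE 2 -> []
PUSH -2 -> [-2]
DUP     -> [-2, -2]
GT      -> [0]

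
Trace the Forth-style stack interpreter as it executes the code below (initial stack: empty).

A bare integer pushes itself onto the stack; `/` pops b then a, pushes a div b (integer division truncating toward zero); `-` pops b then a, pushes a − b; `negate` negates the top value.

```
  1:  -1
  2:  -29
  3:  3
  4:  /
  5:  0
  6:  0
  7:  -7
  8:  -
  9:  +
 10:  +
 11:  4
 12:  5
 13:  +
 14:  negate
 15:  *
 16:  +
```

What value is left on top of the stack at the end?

-1     : -1
-29    : -1 -29
3      : -1 -29 3
/      : -1 -9
0      : -1 -9 0
0      : -1 -9 0 0
-7     : -1 -9 0 0 -7
-      : -1 -9 0 7
+      : -1 -9 7
+      : -1 -2
4      : -1 -2 4
5      : -1 -2 4 5
+      : -1 -2 9
negate : -1 -2 -9
*      : -1 18
+      : 17

17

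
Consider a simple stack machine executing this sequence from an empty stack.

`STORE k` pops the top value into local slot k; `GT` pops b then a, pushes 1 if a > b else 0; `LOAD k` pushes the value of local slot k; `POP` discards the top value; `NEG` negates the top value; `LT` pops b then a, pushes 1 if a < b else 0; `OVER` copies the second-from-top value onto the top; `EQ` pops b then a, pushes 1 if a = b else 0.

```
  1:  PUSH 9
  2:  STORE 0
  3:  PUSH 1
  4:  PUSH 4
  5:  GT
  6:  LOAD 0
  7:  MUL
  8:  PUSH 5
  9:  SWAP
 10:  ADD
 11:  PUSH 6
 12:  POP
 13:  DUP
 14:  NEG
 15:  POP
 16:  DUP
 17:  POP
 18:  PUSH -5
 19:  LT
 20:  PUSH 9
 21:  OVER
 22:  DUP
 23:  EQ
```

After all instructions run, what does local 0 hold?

9

PUSH 9   9
STORE 0  (empty)
PUSH 1   1
PUSH 4   1 4
GT       0
LOAD 0   0 9
MUL      0
PUSH 5   0 5
SWAP     5 0
ADD      5
PUSH 6   5 6
POP      5
DUP      5 5
NEG      5 -5
POP      5
DUP      5 5
POP      5
PUSH -5  5 -5
LT       0
PUSH 9   0 9
OVER     0 9 0
DUP      0 9 0 0
EQ       0 9 1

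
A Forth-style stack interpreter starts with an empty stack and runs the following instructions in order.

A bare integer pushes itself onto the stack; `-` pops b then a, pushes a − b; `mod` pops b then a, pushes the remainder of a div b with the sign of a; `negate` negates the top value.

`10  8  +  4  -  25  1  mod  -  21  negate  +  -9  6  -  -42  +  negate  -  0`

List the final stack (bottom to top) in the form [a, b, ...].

[-64, 0]

10      10
8       10 8
+       18
4       18 4
-       14
25      14 25
1       14 25 1
mod     14 0
-       14
21      14 21
negate  14 -21
+       -7
-9      -7 -9
6       -7 -9 6
-       -7 -15
-42     -7 -15 -42
+       -7 -57
negate  -7 57
-       -64
0       -64 0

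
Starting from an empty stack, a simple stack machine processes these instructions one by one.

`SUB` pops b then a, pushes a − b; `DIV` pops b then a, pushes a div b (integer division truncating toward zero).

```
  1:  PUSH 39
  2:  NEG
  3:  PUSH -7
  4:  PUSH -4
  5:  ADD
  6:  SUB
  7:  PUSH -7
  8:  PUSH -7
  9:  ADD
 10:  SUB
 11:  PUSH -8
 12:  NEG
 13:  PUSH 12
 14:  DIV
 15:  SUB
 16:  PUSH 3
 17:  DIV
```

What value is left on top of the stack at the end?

-4

PUSH 39 : 39
NEG     : -39
PUSH -7 : -39 -7
PUSH -4 : -39 -7 -4
ADD     : -39 -11
SUB     : -28
PUSH -7 : -28 -7
PUSH -7 : -28 -7 -7
ADD     : -28 -14
SUB     : -14
PUSH -8 : -14 -8
NEG     : -14 8
PUSH 12 : -14 8 12
DIV     : -14 0
SUB     : -14
PUSH 3  : -14 3
DIV     : -4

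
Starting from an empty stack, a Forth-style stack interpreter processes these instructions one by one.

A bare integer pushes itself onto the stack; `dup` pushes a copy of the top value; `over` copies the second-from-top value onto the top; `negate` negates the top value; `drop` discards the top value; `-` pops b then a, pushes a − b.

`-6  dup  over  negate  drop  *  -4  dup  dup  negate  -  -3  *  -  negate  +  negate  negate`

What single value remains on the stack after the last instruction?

-6      -6
dup     -6 -6
over    -6 -6 -6
negate  -6 -6 6
drop    -6 -6
*       36
-4      36 -4
dup     36 -4 -4
dup     36 -4 -4 -4
negate  36 -4 -4 4
-       36 -4 -8
-3      36 -4 -8 -3
*       36 -4 24
-       36 -28
negate  36 28
+       64
negate  -64
negate  64

64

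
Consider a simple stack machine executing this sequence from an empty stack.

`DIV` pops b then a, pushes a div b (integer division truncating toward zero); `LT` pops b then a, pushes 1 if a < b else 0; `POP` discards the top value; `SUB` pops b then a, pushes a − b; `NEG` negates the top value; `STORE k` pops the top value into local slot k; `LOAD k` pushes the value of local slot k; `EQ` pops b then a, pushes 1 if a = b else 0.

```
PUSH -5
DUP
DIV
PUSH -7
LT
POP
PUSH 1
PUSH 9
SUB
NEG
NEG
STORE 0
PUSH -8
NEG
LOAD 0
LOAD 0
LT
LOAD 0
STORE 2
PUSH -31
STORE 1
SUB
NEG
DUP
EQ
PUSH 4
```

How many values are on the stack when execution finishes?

PUSH -5   [-5]
DUP       [-5, -5]
DIV       [1]
PUSH -7   [1, -7]
LT        [0]
POP       []
PUSH 1    [1]
PUSH 9    [1, 9]
SUB       [-8]
NEG       [8]
NEG       [-8]
STORE 0   []
PUSH -8   [-8]
NEG       [8]
LOAD 0    [8, -8]
LOAD 0    [8, -8, -8]
LT        [8, 0]
LOAD 0    [8, 0, -8]
STORE 2   [8, 0]
PUSH -31  [8, 0, -31]
STORE 1   [8, 0]
SUB       [8]
NEG       [-8]
DUP       [-8, -8]
EQ        [1]
PUSH 4    [1, 4]

2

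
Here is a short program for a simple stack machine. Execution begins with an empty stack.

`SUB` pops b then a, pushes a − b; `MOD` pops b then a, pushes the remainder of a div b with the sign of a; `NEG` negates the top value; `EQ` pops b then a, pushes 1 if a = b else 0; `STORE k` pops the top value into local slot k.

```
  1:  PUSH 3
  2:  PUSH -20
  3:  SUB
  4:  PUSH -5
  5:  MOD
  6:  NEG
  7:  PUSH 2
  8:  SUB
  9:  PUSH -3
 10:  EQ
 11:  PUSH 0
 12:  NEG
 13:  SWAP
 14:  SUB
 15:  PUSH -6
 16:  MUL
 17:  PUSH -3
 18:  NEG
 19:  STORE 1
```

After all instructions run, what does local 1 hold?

3

PUSH 3   → 3
PUSH -20 → 3 -20
SUB      → 23
PUSH -5  → 23 -5
MOD      → 3
NEG      → -3
PUSH 2   → -3 2
SUB      → -5
PUSH -3  → -5 -3
EQ       → 0
PUSH 0   → 0 0
NEG      → 0 0
SWAP     → 0 0
SUB      → 0
PUSH -6  → 0 -6
MUL      → 0
PUSH -3  → 0 -3
NEG      → 0 3
STORE 1  → 0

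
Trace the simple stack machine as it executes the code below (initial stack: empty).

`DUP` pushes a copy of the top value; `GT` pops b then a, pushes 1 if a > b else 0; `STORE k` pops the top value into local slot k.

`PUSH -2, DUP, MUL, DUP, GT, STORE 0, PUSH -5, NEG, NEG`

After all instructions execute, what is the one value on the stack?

PUSH -2 : -2
DUP     : -2 -2
MUL     : 4
DUP     : 4 4
GT      : 0
STORE 0 : (empty)
PUSH -5 : -5
NEG     : 5
NEG     : -5

-5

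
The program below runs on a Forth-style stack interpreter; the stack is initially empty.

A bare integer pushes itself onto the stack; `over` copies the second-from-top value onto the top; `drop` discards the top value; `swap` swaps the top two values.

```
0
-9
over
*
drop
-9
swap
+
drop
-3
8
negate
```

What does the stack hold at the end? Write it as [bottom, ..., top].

0      : 0
-9     : 0 -9
over   : 0 -9 0
*      : 0 0
drop   : 0
-9     : 0 -9
swap   : -9 0
+      : -9
drop   : (empty)
-3     : -3
8      : -3 8
negate : -3 -8

[-3, -8]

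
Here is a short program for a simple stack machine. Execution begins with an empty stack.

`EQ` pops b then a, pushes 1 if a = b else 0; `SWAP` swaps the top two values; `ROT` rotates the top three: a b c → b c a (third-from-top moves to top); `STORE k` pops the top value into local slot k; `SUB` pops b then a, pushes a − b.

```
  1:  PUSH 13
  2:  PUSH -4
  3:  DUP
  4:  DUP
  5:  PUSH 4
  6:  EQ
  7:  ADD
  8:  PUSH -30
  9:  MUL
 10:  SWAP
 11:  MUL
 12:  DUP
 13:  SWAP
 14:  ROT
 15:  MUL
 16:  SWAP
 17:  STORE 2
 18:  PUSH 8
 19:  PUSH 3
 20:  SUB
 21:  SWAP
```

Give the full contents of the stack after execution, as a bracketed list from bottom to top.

PUSH 13   [13]
PUSH -4   [13, -4]
DUP       [13, -4, -4]
DUP       [13, -4, -4, -4]
PUSH 4    [13, -4, -4, -4, 4]
EQ        [13, -4, -4, 0]
ADD       [13, -4, -4]
PUSH -30  [13, -4, -4, -30]
MUL       [13, -4, 120]
SWAP      [13, 120, -4]
MUL       [13, -480]
DUP       [13, -480, -480]
SWAP      [13, -480, -480]
ROT       [-480, -480, 13]
MUL       [-480, -6240]
SWAP      [-6240, -480]
STORE 2   [-6240]
PUSH 8    [-6240, 8]
PUSH 3    [-6240, 8, 3]
SUB       [-6240, 5]
SWAP      [5, -6240]

[5, -6240]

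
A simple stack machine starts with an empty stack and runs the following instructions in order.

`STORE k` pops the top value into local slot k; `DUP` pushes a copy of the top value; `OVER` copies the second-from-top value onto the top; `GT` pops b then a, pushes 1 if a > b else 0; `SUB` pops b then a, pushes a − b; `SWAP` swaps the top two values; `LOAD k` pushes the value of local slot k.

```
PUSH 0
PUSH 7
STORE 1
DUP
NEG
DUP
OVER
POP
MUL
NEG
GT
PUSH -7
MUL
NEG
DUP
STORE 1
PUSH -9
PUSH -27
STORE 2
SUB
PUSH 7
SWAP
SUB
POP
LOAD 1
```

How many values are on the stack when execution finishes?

1

PUSH 0   -> [0]
PUSH 7   -> [0, 7]
STORE 1  -> [0]
DUP      -> [0, 0]
NEG      -> [0, 0]
DUP      -> [0, 0, 0]
OVER     -> [0, 0, 0, 0]
POP      -> [0, 0, 0]
MUL      -> [0, 0]
NEG      -> [0, 0]
GT       -> [0]
PUSH -7  -> [0, -7]
MUL      -> [0]
NEG      -> [0]
DUP      -> [0, 0]
STORE 1  -> [0]
PUSH -9  -> [0, -9]
PUSH -27 -> [0, -9, -27]
STORE 2  -> [0, -9]
SUB      -> [9]
PUSH 7   -> [9, 7]
SWAP     -> [7, 9]
SUB      -> [-2]
POP      -> []
LOAD 1   -> [0]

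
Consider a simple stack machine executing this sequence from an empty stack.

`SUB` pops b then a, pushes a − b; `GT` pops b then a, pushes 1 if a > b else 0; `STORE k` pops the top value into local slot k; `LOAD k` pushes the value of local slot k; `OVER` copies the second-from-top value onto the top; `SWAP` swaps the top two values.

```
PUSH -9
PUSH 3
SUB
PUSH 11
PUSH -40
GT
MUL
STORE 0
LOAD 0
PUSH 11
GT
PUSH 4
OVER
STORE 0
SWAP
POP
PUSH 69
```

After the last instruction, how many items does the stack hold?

PUSH -9  → -9
PUSH 3   → -9 3
SUB      → -12
PUSH 11  → -12 11
PUSH -40 → -12 11 -40
GT       → -12 1
MUL      → -12
STORE 0  → (empty)
LOAD 0   → -12
PUSH 11  → -12 11
GT       → 0
PUSH 4   → 0 4
OVER     → 0 4 0
STORE 0  → 0 4
SWAP     → 4 0
POP      → 4
PUSH 69  → 4 69

2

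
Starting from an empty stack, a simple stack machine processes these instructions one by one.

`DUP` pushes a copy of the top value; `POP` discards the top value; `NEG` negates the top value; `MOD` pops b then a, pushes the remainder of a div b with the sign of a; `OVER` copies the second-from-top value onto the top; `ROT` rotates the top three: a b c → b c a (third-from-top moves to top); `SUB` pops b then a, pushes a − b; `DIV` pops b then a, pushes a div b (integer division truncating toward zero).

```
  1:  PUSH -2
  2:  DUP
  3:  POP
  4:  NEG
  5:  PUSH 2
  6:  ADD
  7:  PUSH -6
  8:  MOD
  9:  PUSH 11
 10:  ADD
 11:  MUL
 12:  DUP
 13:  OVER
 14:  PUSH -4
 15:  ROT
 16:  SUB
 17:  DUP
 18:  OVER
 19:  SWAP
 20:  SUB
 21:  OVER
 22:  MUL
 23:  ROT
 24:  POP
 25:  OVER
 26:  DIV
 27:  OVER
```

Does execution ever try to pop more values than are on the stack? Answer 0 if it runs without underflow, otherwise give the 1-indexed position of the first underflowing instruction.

11

PUSH -2 -> -2
DUP     -> -2 -2
POP     -> -2
NEG     -> 2
PUSH 2  -> 2 2
ADD     -> 4
PUSH -6 -> 4 -6
MOD     -> 4
PUSH 11 -> 4 11
ADD     -> 15
MUL  — needs 2 operands, stack has 1 → underflow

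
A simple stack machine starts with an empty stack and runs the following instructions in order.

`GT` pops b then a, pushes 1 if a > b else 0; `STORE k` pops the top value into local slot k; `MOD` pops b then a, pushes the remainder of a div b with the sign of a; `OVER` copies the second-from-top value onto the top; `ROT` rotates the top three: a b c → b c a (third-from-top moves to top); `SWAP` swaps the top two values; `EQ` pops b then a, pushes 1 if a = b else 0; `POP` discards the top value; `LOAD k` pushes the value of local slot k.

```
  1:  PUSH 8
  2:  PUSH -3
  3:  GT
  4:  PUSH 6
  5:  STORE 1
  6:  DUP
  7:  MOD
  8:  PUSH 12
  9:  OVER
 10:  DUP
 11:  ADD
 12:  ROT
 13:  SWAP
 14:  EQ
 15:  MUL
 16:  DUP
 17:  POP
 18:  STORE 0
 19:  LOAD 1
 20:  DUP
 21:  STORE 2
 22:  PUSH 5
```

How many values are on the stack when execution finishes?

2

PUSH 8   8
PUSH -3  8 -3
GT       1
PUSH 6   1 6
STORE 1  1
DUP      1 1
MOD      0
PUSH 12  0 12
OVER     0 12 0
DUP      0 12 0 0
ADD      0 12 0
ROT      12 0 0
SWAP     12 0 0
EQ       12 1
MUL      12
DUP      12 12
POP      12
STORE 0  (empty)
LOAD 1   6
DUP      6 6
STORE 2  6
PUSH 5   6 5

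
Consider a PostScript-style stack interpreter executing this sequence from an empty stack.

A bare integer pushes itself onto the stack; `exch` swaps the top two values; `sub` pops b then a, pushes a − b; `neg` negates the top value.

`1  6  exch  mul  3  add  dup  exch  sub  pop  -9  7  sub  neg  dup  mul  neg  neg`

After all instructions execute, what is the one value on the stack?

1    : [1]
6    : [1, 6]
exch : [6, 1]
mul  : [6]
3    : [6, 3]
add  : [9]
dup  : [9, 9]
exch : [9, 9]
sub  : [0]
pop  : []
-9   : [-9]
7    : [-9, 7]
sub  : [-16]
neg  : [16]
dup  : [16, 16]
mul  : [256]
neg  : [-256]
neg  : [256]

256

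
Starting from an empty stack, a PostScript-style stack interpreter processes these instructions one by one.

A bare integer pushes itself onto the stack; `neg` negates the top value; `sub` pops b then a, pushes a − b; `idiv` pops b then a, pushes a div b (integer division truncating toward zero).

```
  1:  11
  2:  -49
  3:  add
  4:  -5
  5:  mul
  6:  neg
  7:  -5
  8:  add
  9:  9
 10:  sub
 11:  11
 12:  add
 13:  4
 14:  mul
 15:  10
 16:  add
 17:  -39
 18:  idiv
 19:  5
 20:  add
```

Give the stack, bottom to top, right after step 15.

[-772, 10]

11  -> [11]
-49 -> [11, -49]
add -> [-38]
-5  -> [-38, -5]
mul -> [190]
neg -> [-190]
-5  -> [-190, -5]
add -> [-195]
9   -> [-195, 9]
sub -> [-204]
11  -> [-204, 11]
add -> [-193]
4   -> [-193, 4]
mul -> [-772]
10  -> [-772, 10]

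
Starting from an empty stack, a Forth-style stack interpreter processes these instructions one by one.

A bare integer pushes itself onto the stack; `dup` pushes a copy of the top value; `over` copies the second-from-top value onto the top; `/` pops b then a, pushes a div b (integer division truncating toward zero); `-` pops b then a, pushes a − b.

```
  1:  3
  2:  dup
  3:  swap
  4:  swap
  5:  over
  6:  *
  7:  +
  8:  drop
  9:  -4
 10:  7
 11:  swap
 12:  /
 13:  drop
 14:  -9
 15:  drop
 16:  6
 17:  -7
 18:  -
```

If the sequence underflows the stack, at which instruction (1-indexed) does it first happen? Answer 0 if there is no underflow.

3    → [3]
dup  → [3, 3]
swap → [3, 3]
swap → [3, 3]
over → [3, 3, 3]
*    → [3, 9]
+    → [12]
drop → []
-4   → [-4]
7    → [-4, 7]
swap → [7, -4]
/    → [-1]
drop → []
-9   → [-9]
drop → []
6    → [6]
-7   → [6, -7]
-    → [13]

0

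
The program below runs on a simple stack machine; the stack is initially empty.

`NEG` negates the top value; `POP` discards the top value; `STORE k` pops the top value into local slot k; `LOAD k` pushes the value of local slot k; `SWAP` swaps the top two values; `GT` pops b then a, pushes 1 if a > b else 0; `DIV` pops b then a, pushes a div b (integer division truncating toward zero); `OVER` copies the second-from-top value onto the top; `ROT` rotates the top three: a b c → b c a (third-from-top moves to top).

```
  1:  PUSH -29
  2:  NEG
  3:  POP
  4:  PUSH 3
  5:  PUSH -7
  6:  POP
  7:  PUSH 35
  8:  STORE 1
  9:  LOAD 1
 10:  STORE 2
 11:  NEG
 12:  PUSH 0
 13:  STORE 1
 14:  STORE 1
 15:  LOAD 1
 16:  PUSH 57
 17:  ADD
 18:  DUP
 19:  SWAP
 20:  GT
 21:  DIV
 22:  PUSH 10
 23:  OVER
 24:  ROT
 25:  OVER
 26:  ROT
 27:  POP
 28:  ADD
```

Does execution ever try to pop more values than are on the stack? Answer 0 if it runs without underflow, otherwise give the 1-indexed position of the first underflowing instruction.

21

PUSH -29  -29
NEG       29
POP       (empty)
PUSH 3    3
PUSH -7   3 -7
POP       3
PUSH 35   3 35
STORE 1   3
LOAD 1    3 35
STORE 2   3
NEG       -3
PUSH 0    -3 0
STORE 1   -3
STORE 1   (empty)
LOAD 1    -3
PUSH 57   -3 57
ADD       54
DUP       54 54
SWAP      54 54
GT        0
DIV  — needs 2 operands, stack has 1 → underflow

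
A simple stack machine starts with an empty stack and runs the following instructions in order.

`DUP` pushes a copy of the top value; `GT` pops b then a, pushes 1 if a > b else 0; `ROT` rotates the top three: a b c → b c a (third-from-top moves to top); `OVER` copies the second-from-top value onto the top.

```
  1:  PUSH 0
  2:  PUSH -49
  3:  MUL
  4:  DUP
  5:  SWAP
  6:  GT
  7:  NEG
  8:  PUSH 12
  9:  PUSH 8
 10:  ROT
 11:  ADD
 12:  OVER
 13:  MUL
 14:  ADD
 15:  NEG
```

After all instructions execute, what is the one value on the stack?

PUSH 0    [0]
PUSH -49  [0, -49]
MUL       [0]
DUP       [0, 0]
SWAP      [0, 0]
GT        [0]
NEG       [0]
PUSH 12   [0, 12]
PUSH 8    [0, 12, 8]
ROT       [12, 8, 0]
ADD       [12, 8]
OVER      [12, 8, 12]
MUL       [12, 96]
ADD       [108]
NEG       [-108]

-108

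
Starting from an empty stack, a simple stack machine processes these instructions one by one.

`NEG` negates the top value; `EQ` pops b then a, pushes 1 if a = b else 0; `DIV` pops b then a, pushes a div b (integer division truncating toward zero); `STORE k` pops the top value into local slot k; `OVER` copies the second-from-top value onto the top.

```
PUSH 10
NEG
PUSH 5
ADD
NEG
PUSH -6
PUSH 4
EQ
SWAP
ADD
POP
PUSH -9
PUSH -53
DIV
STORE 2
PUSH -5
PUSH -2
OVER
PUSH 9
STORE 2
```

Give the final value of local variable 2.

PUSH 10  → [10]
NEG      → [-10]
PUSH 5   → [-10, 5]
ADD      → [-5]
NEG      → [5]
PUSH -6  → [5, -6]
PUSH 4   → [5, -6, 4]
EQ       → [5, 0]
SWAP     → [0, 5]
ADD      → [5]
POP      → []
PUSH -9  → [-9]
PUSH -53 → [-9, -53]
DIV      → [0]
STORE 2  → []
PUSH -5  → [-5]
PUSH -2  → [-5, -2]
OVER     → [-5, -2, -5]
PUSH 9   → [-5, -2, -5, 9]
STORE 2  → [-5, -2, -5]

9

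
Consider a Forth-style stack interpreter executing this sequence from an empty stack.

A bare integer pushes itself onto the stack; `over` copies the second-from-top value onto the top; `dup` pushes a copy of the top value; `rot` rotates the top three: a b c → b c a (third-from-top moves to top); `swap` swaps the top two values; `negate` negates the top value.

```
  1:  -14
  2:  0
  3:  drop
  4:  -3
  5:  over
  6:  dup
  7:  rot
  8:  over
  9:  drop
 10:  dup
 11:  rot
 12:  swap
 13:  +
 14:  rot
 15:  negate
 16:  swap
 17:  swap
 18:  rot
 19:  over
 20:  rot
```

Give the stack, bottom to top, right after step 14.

-14  → -14
0    → -14 0
drop → -14
-3   → -14 -3
over → -14 -3 -14
dup  → -14 -3 -14 -14
rot  → -14 -14 -14 -3
over → -14 -14 -14 -3 -14
drop → -14 -14 -14 -3
dup  → -14 -14 -14 -3 -3
rot  → -14 -14 -3 -3 -14
swap → -14 -14 -3 -14 -3
+    → -14 -14 -3 -17
rot  → -14 -3 -17 -14

[-14, -3, -17, -14]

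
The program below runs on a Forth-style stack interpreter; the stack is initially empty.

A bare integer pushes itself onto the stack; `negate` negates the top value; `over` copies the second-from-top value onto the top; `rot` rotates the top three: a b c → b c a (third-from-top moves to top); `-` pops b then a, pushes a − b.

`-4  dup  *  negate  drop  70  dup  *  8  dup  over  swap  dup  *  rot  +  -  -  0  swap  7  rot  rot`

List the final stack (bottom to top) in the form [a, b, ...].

-4      -4
dup     -4 -4
*       16
negate  -16
drop    (empty)
70      70
dup     70 70
*       4900
8       4900 8
dup     4900 8 8
over    4900 8 8 8
swap    4900 8 8 8
dup     4900 8 8 8 8
*       4900 8 8 64
rot     4900 8 64 8
+       4900 8 72
-       4900 -64
-       4964
0       4964 0
swap    0 4964
7       0 4964 7
rot     4964 7 0
rot     7 0 4964

[7, 0, 4964]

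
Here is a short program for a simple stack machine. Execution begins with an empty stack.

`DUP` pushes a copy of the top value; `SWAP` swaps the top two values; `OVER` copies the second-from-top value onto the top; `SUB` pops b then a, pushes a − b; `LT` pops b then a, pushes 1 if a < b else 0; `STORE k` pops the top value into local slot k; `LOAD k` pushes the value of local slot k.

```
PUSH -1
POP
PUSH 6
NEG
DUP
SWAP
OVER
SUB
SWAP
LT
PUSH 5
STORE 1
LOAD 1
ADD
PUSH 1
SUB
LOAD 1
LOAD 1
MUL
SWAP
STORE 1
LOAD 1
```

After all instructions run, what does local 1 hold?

4

PUSH -1  [-1]
POP      []
PUSH 6   [6]
NEG      [-6]
DUP      [-6, -6]
SWAP     [-6, -6]
OVER     [-6, -6, -6]
SUB      [-6, 0]
SWAP     [0, -6]
LT       [0]
PUSH 5   [0, 5]
STORE 1  [0]
LOAD 1   [0, 5]
ADD      [5]
PUSH 1   [5, 1]
SUB      [4]
LOAD 1   [4, 5]
LOAD 1   [4, 5, 5]
MUL      [4, 25]
SWAP     [25, 4]
STORE 1  [25]
LOAD 1   [25, 4]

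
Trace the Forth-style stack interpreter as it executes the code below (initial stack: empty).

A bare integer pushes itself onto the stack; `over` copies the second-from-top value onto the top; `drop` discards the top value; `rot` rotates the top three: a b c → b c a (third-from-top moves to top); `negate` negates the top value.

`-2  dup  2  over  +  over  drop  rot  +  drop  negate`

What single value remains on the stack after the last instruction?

2

-2     : [-2]
dup    : [-2, -2]
2      : [-2, -2, 2]
over   : [-2, -2, 2, -2]
+      : [-2, -2, 0]
over   : [-2, -2, 0, -2]
drop   : [-2, -2, 0]
rot    : [-2, 0, -2]
+      : [-2, -2]
drop   : [-2]
negate : [2]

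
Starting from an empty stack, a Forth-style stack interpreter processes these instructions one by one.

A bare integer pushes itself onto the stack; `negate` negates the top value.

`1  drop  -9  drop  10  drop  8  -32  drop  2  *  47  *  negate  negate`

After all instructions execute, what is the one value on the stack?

752

1      → 1
drop   → (empty)
-9     → -9
drop   → (empty)
10     → 10
drop   → (empty)
8      → 8
-32    → 8 -32
drop   → 8
2      → 8 2
*      → 16
47     → 16 47
*      → 752
negate → -752
negate → 752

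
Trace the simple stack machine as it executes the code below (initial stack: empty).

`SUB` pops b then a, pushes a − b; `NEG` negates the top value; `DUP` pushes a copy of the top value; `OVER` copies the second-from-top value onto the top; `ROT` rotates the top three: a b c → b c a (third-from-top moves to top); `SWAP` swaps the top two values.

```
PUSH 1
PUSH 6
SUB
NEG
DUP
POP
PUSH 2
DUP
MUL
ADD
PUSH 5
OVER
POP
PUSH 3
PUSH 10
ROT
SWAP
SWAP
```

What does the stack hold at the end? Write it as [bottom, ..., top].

[9, 3, 10, 5]

PUSH 1  → 1
PUSH 6  → 1 6
SUB     → -5
NEG     → 5
DUP     → 5 5
POP     → 5
PUSH 2  → 5 2
DUP     → 5 2 2
MUL     → 5 4
ADD     → 9
PUSH 5  → 9 5
OVER    → 9 5 9
POP     → 9 5
PUSH 3  → 9 5 3
PUSH 10 → 9 5 3 10
ROT     → 9 3 10 5
SWAP    → 9 3 5 10
SWAP    → 9 3 10 5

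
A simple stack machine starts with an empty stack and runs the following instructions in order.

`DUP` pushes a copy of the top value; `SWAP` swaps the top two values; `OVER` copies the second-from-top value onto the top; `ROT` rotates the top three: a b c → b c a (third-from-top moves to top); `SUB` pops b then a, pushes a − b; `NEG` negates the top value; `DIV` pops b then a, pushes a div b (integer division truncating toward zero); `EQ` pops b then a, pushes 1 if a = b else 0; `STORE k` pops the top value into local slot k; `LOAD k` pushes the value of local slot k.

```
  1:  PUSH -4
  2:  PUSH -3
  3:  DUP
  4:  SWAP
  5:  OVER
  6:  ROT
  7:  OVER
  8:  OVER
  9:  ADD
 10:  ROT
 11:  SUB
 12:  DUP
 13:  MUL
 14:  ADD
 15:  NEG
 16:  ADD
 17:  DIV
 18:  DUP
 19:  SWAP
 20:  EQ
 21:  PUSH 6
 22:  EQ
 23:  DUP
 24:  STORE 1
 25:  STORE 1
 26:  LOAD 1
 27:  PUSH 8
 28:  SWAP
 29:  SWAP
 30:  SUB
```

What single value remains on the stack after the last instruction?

PUSH -4 -> [-4]
PUSH -3 -> [-4, -3]
DUP     -> [-4, -3, -3]
SWAP    -> [-4, -3, -3]
OVER    -> [-4, -3, -3, -3]
ROT     -> [-4, -3, -3, -3]
OVER    -> [-4, -3, -3, -3, -3]
OVER    -> [-4, -3, -3, -3, -3, -3]
ADD     -> [-4, -3, -3, -3, -6]
ROT     -> [-4, -3, -3, -6, -3]
SUB     -> [-4, -3, -3, -3]
DUP     -> [-4, -3, -3, -3, -3]
MUL     -> [-4, -3, -3, 9]
ADD     -> [-4, -3, 6]
NEG     -> [-4, -3, -6]
ADD     -> [-4, -9]
DIV     -> [0]
DUP     -> [0, 0]
SWAP    -> [0, 0]
EQ      -> [1]
PUSH 6  -> [1, 6]
EQ      -> [0]
DUP     -> [0, 0]
STORE 1 -> [0]
STORE 1 -> []
LOAD 1  -> [0]
PUSH 8  -> [0, 8]
SWAP    -> [8, 0]
SWAP    -> [0, 8]
SUB     -> [-8]

-8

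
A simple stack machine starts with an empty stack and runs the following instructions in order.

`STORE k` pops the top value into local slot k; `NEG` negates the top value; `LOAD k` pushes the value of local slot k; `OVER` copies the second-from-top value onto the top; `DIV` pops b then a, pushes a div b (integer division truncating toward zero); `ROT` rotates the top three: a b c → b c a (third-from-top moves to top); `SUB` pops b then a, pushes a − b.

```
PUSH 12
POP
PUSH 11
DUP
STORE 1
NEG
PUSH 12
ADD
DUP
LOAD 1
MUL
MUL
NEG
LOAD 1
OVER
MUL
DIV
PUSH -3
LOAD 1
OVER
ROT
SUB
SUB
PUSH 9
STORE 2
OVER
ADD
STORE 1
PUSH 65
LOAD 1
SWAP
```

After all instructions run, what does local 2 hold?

PUSH 12 → 12
POP     → (empty)
PUSH 11 → 11
DUP     → 11 11
STORE 1 → 11
NEG     → -11
PUSH 12 → -11 12
ADD     → 1
DUP     → 1 1
LOAD 1  → 1 1 11
MUL     → 1 11
MUL     → 11
NEG     → -11
LOAD 1  → -11 11
OVER    → -11 11 -11
MUL     → -11 -121
DIV     → 0
PUSH -3 → 0 -3
LOAD 1  → 0 -3 11
OVER    → 0 -3 11 -3
ROT     → 0 11 -3 -3
SUB     → 0 11 0
SUB     → 0 11
PUSH 9  → 0 11 9
STORE 2 → 0 11
OVER    → 0 11 0
ADD     → 0 11
STORE 1 → 0
PUSH 65 → 0 65
LOAD 1  → 0 65 11
SWAP    → 0 11 65

9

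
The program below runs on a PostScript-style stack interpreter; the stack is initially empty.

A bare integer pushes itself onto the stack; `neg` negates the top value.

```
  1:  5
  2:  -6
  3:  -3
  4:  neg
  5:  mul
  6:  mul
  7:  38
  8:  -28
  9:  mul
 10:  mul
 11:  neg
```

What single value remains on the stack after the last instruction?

-95760

5   → 5
-6  → 5 -6
-3  → 5 -6 -3
neg → 5 -6 3
mul → 5 -18
mul → -90
38  → -90 38
-28 → -90 38 -28
mul → -90 -1064
mul → 95760
neg → -95760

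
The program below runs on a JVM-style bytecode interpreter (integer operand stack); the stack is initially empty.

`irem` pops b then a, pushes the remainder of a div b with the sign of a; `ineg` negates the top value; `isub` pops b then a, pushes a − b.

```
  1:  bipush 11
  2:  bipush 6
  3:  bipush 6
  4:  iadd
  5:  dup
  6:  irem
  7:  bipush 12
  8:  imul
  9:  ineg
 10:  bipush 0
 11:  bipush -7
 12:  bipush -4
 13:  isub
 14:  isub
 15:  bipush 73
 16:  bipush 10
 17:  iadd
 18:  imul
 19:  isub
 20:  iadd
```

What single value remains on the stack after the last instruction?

-238

bipush 11 -> [11]
bipush 6  -> [11, 6]
bipush 6  -> [11, 6, 6]
iadd      -> [11, 12]
dup       -> [11, 12, 12]
irem      -> [11, 0]
bipush 12 -> [11, 0, 12]
imul      -> [11, 0]
ineg      -> [11, 0]
bipush 0  -> [11, 0, 0]
bipush -7 -> [11, 0, 0, -7]
bipush -4 -> [11, 0, 0, -7, -4]
isub      -> [11, 0, 0, -3]
isub      -> [11, 0, 3]
bipush 73 -> [11, 0, 3, 73]
bipush 10 -> [11, 0, 3, 73, 10]
iadd      -> [11, 0, 3, 83]
imul      -> [11, 0, 249]
isub      -> [11, -249]
iadd      -> [-238]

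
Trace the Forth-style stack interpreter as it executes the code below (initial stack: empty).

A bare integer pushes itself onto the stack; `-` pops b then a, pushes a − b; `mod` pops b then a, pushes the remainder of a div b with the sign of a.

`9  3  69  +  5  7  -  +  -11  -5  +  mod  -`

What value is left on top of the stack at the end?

9   → 9
3   → 9 3
69  → 9 3 69
+   → 9 72
5   → 9 72 5
7   → 9 72 5 7
-   → 9 72 -2
+   → 9 70
-11 → 9 70 -11
-5  → 9 70 -11 -5
+   → 9 70 -16
mod → 9 6
-   → 3

3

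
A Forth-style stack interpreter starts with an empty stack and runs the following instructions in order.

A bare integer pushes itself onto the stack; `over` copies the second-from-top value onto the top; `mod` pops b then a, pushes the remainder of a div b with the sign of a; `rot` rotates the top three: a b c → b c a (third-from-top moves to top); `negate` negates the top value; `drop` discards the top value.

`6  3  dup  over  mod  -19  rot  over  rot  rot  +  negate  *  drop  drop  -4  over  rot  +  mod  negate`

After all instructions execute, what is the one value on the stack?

6      -> [6]
3      -> [6, 3]
dup    -> [6, 3, 3]
over   -> [6, 3, 3, 3]
mod    -> [6, 3, 0]
-19    -> [6, 3, 0, -19]
rot    -> [6, 0, -19, 3]
over   -> [6, 0, -19, 3, -19]
rot    -> [6, 0, 3, -19, -19]
rot    -> [6, 0, -19, -19, 3]
+      -> [6, 0, -19, -16]
negate -> [6, 0, -19, 16]
*      -> [6, 0, -304]
drop   -> [6, 0]
drop   -> [6]
-4     -> [6, -4]
over   -> [6, -4, 6]
rot    -> [-4, 6, 6]
+      -> [-4, 12]
mod    -> [-4]
negate -> [4]

4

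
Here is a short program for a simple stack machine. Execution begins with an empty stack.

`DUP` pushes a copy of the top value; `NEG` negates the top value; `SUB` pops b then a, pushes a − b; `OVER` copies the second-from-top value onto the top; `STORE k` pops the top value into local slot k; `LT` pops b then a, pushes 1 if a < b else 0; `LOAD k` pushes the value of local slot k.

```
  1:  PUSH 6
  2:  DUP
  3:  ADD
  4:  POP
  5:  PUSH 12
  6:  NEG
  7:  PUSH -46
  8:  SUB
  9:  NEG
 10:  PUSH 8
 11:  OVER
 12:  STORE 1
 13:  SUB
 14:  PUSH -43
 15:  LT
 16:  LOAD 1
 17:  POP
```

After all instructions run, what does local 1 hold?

PUSH 6   -> [6]
DUP      -> [6, 6]
ADD      -> [12]
POP      -> []
PUSH 12  -> [12]
NEG      -> [-12]
PUSH -46 -> [-12, -46]
SUB      -> [34]
NEG      -> [-34]
PUSH 8   -> [-34, 8]
OVER     -> [-34, 8, -34]
STORE 1  -> [-34, 8]
SUB      -> [-42]
PUSH -43 -> [-42, -43]
LT       -> [0]
LOAD 1   -> [0, -34]
POP      -> [0]

-34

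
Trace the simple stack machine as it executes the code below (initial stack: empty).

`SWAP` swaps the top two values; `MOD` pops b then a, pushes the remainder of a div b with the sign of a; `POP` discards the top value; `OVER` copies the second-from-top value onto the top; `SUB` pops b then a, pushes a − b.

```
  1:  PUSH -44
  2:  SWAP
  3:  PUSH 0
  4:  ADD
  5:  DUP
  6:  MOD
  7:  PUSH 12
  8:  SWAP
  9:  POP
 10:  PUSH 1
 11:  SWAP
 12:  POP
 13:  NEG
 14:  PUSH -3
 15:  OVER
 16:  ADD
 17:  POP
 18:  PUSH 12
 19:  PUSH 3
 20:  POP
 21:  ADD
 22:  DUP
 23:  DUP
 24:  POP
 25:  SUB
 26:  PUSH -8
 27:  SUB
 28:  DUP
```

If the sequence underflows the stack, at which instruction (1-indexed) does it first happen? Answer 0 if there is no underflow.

PUSH -44 → -44
SWAP  — needs 2 operands, stack has 1 → underflow

2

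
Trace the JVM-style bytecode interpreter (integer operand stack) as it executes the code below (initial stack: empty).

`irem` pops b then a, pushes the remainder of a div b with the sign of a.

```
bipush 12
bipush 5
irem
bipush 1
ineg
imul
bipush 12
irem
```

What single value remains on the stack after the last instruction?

-2

bipush 12  12
bipush 5   12 5
irem       2
bipush 1   2 1
ineg       2 -1
imul       -2
bipush 12  -2 12
irem       -2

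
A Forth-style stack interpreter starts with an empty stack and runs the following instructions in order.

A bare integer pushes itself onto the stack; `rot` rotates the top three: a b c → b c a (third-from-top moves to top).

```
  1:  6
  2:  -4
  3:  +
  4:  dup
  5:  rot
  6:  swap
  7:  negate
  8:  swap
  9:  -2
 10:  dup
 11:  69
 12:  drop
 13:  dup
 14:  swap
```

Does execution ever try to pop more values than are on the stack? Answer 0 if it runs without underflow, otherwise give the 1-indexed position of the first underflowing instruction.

5

6   -> [6]
-4  -> [6, -4]
+   -> [2]
dup -> [2, 2]
rot  — needs 3 operands, stack has 2 → underflow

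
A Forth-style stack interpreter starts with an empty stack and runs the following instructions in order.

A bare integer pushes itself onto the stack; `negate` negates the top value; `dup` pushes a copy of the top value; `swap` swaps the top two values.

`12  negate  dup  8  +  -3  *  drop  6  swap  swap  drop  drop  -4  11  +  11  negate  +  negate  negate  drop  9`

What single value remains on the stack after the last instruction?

9

12     : [12]
negate : [-12]
dup    : [-12, -12]
8      : [-12, -12, 8]
+      : [-12, -4]
-3     : [-12, -4, -3]
*      : [-12, 12]
drop   : [-12]
6      : [-12, 6]
swap   : [6, -12]
swap   : [-12, 6]
drop   : [-12]
drop   : []
-4     : [-4]
11     : [-4, 11]
+      : [7]
11     : [7, 11]
negate : [7, -11]
+      : [-4]
negate : [4]
negate : [-4]
drop   : []
9      : [9]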